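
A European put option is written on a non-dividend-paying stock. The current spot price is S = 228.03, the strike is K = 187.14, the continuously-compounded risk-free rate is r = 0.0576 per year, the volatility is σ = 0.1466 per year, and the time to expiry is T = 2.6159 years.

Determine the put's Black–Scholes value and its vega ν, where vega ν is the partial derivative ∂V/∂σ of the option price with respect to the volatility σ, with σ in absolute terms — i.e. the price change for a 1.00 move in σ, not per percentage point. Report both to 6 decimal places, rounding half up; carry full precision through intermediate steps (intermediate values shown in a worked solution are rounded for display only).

price = 1.421243
ν = 41.732292

σ√T = 0.1466·√2.6159 = 0.237107
d₁ = (ln(S/K) + (r+σ²/2)T) / (σ√T) = (ln(228.03/187.14) + (0.0576+0.1466²/2)·2.6159) / 0.237107 = (0.197620 + 0.178786) / 0.237107 = 1.587493
d₂ = d₁ − σ√T = 1.587493 − 0.237107 = 1.350386
e^{−rT} = e^{−0.0576·2.6159} = 0.860126
N(−d₁) = 0.056200,  N(−d₂) = 0.088446
Put price V = K·e^{−rT}·N(−d₂) − S·N(−d₁) = 14.236638 − 12.815395 = 1.421243
φ(d₁) = (1/√(2π))·e^{−d₁²/2} = 0.113154
ν = S·φ(d₁)·√T = 41.732292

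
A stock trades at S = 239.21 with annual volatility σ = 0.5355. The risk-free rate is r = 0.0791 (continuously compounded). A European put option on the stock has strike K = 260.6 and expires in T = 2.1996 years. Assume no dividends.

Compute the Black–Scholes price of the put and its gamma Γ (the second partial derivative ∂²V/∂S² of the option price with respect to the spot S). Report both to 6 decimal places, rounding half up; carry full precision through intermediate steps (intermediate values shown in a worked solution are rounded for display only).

σ√T = 0.5355·√2.1996 = 0.794203
d₁ = (ln(S/K) + (r+σ²/2)T) / (σ√T) = (ln(239.21/260.6) + (0.0791+0.5355²/2)·2.1996) / 0.794203 = (-0.085645 + 0.489367) / 0.794203 = 0.508337
d₂ = d₁ − σ√T = 0.508337 − 0.794203 = -0.285866
e^{−rT} = e^{−0.0791·2.1996} = 0.840307
N(−d₁) = 0.305609,  N(−d₂) = 0.612510
Put price V = K·e^{−rT}·N(−d₂) − S·N(−d₁) = 134.129744 − 73.104628 = 61.025116
φ(d₁) = (1/√(2π))·e^{−d₁²/2} = 0.350589
Γ = φ(d₁) / (S·σ·√T) = 0.001845

price = 61.025116
Γ = 0.001845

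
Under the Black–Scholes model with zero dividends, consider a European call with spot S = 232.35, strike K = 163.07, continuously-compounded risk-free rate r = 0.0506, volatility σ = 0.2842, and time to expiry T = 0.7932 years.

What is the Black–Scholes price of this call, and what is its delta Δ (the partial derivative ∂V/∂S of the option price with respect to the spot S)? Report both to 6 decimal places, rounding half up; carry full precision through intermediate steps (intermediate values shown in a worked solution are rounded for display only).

σ√T = 0.2842·√0.7932 = 0.253114
d₁ = (ln(S/K) + (r+σ²/2)T) / (σ√T) = (ln(232.35/163.07) + (0.0506+0.2842²/2)·0.7932) / 0.253114 = (0.354065 + 0.072169) / 0.253114 = 1.683965
d₂ = d₁ − σ√T = 1.683965 − 0.253114 = 1.430852
e^{−rT} = e^{−0.0506·0.7932} = 0.960659
N(d₁) = 0.953906,  N(d₂) = 0.923764
Call price V = S·N(d₁) − K·e^{−rT}·N(d₂) = 221.640015 − 144.711860 = 76.928155
Δ = N(d₁) = 0.953906

price = 76.928155
Δ = 0.953906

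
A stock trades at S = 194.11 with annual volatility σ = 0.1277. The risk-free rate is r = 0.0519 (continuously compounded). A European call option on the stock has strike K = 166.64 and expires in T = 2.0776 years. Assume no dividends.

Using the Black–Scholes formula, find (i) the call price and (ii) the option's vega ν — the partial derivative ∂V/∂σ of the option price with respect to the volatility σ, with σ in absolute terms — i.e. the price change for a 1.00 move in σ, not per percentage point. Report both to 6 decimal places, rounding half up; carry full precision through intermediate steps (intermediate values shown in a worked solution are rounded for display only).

σ√T = 0.1277·√2.0776 = 0.184065
d₁ = (ln(S/K) + (r+σ²/2)T) / (σ√T) = (ln(194.11/166.64) + (0.0519+0.1277²/2)·2.0776) / 0.184065 = (0.152589 + 0.124767) / 0.184065 = 1.506839
d₂ = d₁ − σ√T = 1.506839 − 0.184065 = 1.322773
e^{−rT} = e^{−0.0519·2.0776} = 0.897783
N(d₁) = 0.934074,  N(d₂) = 0.907045
Call price V = S·N(d₁) − K·e^{−rT}·N(d₂) = 181.313101 − 135.699749 = 45.613352
φ(d₁) = (1/√(2π))·e^{−d₁²/2} = 0.128193
ν = S·φ(d₁)·√T = 35.866792

price = 45.613352
ν = 35.866792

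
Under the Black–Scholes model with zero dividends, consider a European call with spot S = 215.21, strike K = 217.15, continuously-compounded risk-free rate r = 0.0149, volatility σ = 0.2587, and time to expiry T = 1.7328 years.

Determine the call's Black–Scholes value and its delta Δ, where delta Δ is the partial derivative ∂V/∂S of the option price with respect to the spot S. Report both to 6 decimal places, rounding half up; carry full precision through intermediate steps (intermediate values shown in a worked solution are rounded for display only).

σ√T = 0.2587·√1.7328 = 0.340542
d₁ = (ln(S/K) + (r+σ²/2)T) / (σ√T) = (ln(215.21/217.15) + (0.0149+0.2587²/2)·1.7328) / 0.340542 = (-0.008974 + 0.083803) / 0.340542 = 0.219735
d₂ = d₁ − σ√T = 0.219735 − 0.340542 = -0.120807
e^{−rT} = e^{−0.0149·1.7328} = 0.974512
N(d₁) = 0.586961,  N(d₂) = 0.451922
Call price V = S·N(d₁) − K·e^{−rT}·N(d₂) = 126.319946 − 95.633588 = 30.686359
Δ = N(d₁) = 0.586961

price = 30.686359
Δ = 0.586961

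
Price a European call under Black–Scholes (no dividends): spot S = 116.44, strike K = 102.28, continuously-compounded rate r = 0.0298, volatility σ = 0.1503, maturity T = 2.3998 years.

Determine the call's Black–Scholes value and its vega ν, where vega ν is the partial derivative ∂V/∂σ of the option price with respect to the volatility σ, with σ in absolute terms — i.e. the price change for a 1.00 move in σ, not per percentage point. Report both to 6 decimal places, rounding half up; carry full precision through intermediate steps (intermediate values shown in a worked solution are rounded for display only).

price = 23.837111
ν = 44.500055

σ√T = 0.1503·√2.3998 = 0.232834
d₁ = (ln(S/K) + (r+σ²/2)T) / (σ√T) = (ln(116.44/102.28) + (0.0298+0.1503²/2)·2.3998) / 0.232834 = (0.129662 + 0.098620) / 0.232834 = 0.980449
d₂ = d₁ − σ√T = 0.980449 − 0.232834 = 0.747615
e^{−rT} = e^{−0.0298·2.3998} = 0.930983
N(d₁) = 0.836568,  N(d₂) = 0.772654
Call price V = S·N(d₁) − K·e^{−rT}·N(d₂) = 97.409939 − 73.572829 = 23.837111
φ(d₁) = (1/√(2π))·e^{−d₁²/2} = 0.246701
ν = S·φ(d₁)·√T = 44.500055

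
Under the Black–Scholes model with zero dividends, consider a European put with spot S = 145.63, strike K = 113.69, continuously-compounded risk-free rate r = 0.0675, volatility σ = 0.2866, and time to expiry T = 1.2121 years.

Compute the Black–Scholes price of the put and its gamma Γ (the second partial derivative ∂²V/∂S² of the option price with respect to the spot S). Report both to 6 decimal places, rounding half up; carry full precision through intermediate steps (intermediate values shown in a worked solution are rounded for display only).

σ√T = 0.2866·√1.2121 = 0.315533
d₁ = (ln(S/K) + (r+σ²/2)T) / (σ√T) = (ln(145.63/113.69) + (0.0675+0.2866²/2)·1.2121) / 0.315533 = (0.247594 + 0.131597) / 0.315533 = 1.201746
d₂ = d₁ − σ√T = 1.201746 − 0.315533 = 0.886213
e^{−rT} = e^{−0.0675·1.2121} = 0.921441
N(−d₁) = 0.114731,  N(−d₂) = 0.187751
Put price V = K·e^{−rT}·N(−d₂) − S·N(−d₁) = 19.668578 − 16.708265 = 2.960313
φ(d₁) = (1/√(2π))·e^{−d₁²/2} = 0.193779
Γ = φ(d₁) / (S·σ·√T) = 0.004217

price = 2.960313
Γ = 0.004217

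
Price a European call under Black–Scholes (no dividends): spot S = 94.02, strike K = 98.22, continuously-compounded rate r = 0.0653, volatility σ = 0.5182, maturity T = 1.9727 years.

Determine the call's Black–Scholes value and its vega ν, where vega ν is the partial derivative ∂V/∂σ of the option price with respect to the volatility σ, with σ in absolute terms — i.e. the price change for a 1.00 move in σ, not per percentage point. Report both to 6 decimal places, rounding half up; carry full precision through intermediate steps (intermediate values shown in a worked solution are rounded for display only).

σ√T = 0.5182·√1.9727 = 0.727827
d₁ = (ln(S/K) + (r+σ²/2)T) / (σ√T) = (ln(94.02/98.22) + (0.0653+0.5182²/2)·1.9727) / 0.727827 = (-0.043702 + 0.393683) / 0.727827 = 0.480857
d₂ = d₁ − σ√T = 0.480857 − 0.727827 = -0.246969
e^{−rT} = e^{−0.0653·1.9727} = 0.879135
N(d₁) = 0.684691,  N(d₂) = 0.402466
Call price V = S·N(d₁) − K·e^{−rT}·N(d₂) = 64.374653 − 34.752374 = 29.622278
φ(d₁) = (1/√(2π))·e^{−d₁²/2} = 0.355386
ν = S·φ(d₁)·√T = 46.930073

price = 29.622278
ν = 46.930073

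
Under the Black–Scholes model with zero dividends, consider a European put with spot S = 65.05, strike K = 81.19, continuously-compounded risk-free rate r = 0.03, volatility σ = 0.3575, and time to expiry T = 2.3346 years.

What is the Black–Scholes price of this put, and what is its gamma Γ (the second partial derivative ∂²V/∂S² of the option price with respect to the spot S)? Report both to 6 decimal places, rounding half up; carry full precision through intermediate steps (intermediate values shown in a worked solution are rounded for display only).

price = 21.035307
Γ = 0.011227

σ√T = 0.3575·√2.3346 = 0.546238
d₁ = (ln(S/K) + (r+σ²/2)T) / (σ√T) = (ln(65.05/81.19) + (0.03+0.3575²/2)·2.3346) / 0.546238 = (-0.221636 + 0.219226) / 0.546238 = -0.004411
d₂ = d₁ − σ√T = -0.004411 − 0.546238 = -0.550650
e^{−rT} = e^{−0.03·2.3346} = 0.932358
N(−d₁) = 0.501760,  N(−d₂) = 0.709063
Put price V = K·e^{−rT}·N(−d₂) − S·N(−d₁) = 53.674786 − 32.639479 = 21.035307
φ(d₁) = (1/√(2π))·e^{−d₁²/2} = 0.398938
Γ = φ(d₁) / (S·σ·√T) = 0.011227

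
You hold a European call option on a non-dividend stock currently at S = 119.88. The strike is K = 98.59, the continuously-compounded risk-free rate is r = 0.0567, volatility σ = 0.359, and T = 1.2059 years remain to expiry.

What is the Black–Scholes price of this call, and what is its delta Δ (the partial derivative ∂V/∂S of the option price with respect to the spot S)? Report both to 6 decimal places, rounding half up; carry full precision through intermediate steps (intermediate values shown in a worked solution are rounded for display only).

σ√T = 0.359·√1.2059 = 0.394230
d₁ = (ln(S/K) + (r+σ²/2)T) / (σ√T) = (ln(119.88/98.59) + (0.0567+0.359²/2)·1.2059) / 0.394230 = (0.195521 + 0.146083) / 0.394230 = 0.866510
d₂ = d₁ − σ√T = 0.866510 − 0.394230 = 0.472280
e^{−rT} = e^{−0.0567·1.2059} = 0.933911
N(d₁) = 0.806895,  N(d₂) = 0.681637
Call price V = S·N(d₁) − K·e^{−rT}·N(d₂) = 96.730553 − 62.761172 = 33.969381
Δ = N(d₁) = 0.806895

price = 33.969381
Δ = 0.806895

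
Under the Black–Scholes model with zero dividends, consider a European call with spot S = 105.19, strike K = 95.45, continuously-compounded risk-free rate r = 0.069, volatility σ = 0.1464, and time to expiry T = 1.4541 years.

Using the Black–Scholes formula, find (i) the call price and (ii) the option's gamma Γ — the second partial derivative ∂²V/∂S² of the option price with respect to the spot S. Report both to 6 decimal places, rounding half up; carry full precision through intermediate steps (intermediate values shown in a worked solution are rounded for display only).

σ√T = 0.1464·√1.4541 = 0.176538
d₁ = (ln(S/K) + (r+σ²/2)T) / (σ√T) = (ln(105.19/95.45) + (0.069+0.1464²/2)·1.4541) / 0.176538 = (0.097166 + 0.115916) / 0.176538 = 1.207000
d₂ = d₁ − σ√T = 1.207000 − 0.176538 = 1.030462
e^{−rT} = e^{−0.069·1.4541} = 0.904536
N(d₁) = 0.886284,  N(d₂) = 0.848603
Call price V = S·N(d₁) − K·e^{−rT}·N(d₂) = 93.228212 − 73.266714 = 19.961498
φ(d₁) = (1/√(2π))·e^{−d₁²/2} = 0.192557
Γ = φ(d₁) / (S·σ·√T) = 0.010369

price = 19.961498
Γ = 0.010369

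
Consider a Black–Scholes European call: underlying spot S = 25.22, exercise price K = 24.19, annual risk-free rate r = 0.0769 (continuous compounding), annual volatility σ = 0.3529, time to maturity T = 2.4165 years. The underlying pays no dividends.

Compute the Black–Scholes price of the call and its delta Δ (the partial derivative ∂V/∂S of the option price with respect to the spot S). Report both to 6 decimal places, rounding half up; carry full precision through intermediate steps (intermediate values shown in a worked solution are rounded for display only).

price = 7.865273
Δ = 0.754602

σ√T = 0.3529·√2.4165 = 0.548586
d₁ = (ln(S/K) + (r+σ²/2)T) / (σ√T) = (ln(25.22/24.19) + (0.0769+0.3529²/2)·2.4165) / 0.548586 = (0.041698 + 0.336302) / 0.548586 = 0.689044
d₂ = d₁ − σ√T = 0.689044 − 0.548586 = 0.140458
e^{−rT} = e^{−0.0769·2.4165} = 0.830416
N(d₁) = 0.754602,  N(d₂) = 0.555851
Call price V = S·N(d₁) − K·e^{−rT}·N(d₂) = 19.031071 − 11.165797 = 7.865273
Δ = N(d₁) = 0.754602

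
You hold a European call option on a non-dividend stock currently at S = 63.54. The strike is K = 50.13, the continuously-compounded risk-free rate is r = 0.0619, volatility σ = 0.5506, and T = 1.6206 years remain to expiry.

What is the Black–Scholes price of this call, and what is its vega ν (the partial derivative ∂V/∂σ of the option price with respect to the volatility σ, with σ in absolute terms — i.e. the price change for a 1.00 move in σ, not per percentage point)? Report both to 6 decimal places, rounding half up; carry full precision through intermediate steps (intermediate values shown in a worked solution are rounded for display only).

price = 25.623239
ν = 22.832929

σ√T = 0.5506·√1.6206 = 0.700929
d₁ = (ln(S/K) + (r+σ²/2)T) / (σ√T) = (ln(63.54/50.13) + (0.0619+0.5506²/2)·1.6206) / 0.700929 = (0.237050 + 0.345966) / 0.700929 = 0.831776
d₂ = d₁ − σ√T = 0.831776 − 0.700929 = 0.130847
e^{−rT} = e^{−0.0619·1.6206} = 0.904552
N(d₁) = 0.797232,  N(d₂) = 0.552052
Call price V = S·N(d₁) − K·e^{−rT}·N(d₂) = 50.656139 − 25.032900 = 25.623239
φ(d₁) = (1/√(2π))·e^{−d₁²/2} = 0.282278
ν = S·φ(d₁)·√T = 22.832929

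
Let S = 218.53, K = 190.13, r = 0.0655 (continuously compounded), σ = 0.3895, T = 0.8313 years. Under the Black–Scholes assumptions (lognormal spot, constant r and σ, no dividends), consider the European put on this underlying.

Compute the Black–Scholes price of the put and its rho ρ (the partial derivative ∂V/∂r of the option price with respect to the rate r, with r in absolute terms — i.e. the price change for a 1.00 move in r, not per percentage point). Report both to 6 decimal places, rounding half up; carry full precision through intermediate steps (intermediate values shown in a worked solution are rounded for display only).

σ√T = 0.3895·√0.8313 = 0.355129
d₁ = (ln(S/K) + (r+σ²/2)T) / (σ√T) = (ln(218.53/190.13) + (0.0655+0.3895²/2)·0.8313) / 0.355129 = (0.139215 + 0.117509) / 0.355129 = 0.722903
d₂ = d₁ − σ√T = 0.722903 − 0.355129 = 0.367773
e^{−rT} = e^{−0.0655·0.8313} = 0.947006
N(−d₁) = 0.234870,  N(−d₂) = 0.356521
Put price V = K·e^{−rT}·N(−d₂) − S·N(−d₁) = 64.193125 − 51.326117 = 12.867008
ρ = −K·T·e^{−rT}·N(−d₂) = -53.363745

price = 12.867008
ρ = -53.363745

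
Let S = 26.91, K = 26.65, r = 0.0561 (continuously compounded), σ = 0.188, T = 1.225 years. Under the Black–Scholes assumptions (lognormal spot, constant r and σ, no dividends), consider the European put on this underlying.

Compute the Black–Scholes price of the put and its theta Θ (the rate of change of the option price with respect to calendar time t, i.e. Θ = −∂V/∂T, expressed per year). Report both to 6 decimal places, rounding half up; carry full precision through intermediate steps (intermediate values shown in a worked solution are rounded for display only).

price = 1.280742
Θ = -0.264381

σ√T = 0.188·√1.225 = 0.208078
d₁ = (ln(S/K) + (r+σ²/2)T) / (σ√T) = (ln(26.91/26.65) + (0.0561+0.188²/2)·1.225) / 0.208078 = (0.009709 + 0.090371) / 0.208078 = 0.480971
d₂ = d₁ − σ√T = 0.480971 − 0.208078 = 0.272894
e^{−rT} = e^{−0.0561·1.225} = 0.933586
N(−d₁) = 0.315268,  N(−d₂) = 0.392468
Put price V = K·e^{−rT}·N(−d₂) − S·N(−d₁) = 9.764615 − 8.483873 = 1.280742
φ(d₁) = (1/√(2π))·e^{−d₁²/2} = 0.355367
Θ = −S·φ(d₁)·σ/(2√T) + r·K·e^{−rT}·N(−d₂) = −0.812176 + 0.547795 = -0.264381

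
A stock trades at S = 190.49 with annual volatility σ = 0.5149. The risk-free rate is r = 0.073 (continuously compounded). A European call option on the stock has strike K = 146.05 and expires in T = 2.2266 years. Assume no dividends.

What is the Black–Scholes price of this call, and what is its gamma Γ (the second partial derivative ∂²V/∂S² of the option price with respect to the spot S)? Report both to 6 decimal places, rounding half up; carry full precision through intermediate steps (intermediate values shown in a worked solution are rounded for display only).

σ√T = 0.5149·√2.2266 = 0.768323
d₁ = (ln(S/K) + (r+σ²/2)T) / (σ√T) = (ln(190.49/146.05) + (0.073+0.5149²/2)·2.2266) / 0.768323 = (0.265651 + 0.457702) / 0.768323 = 0.941469
d₂ = d₁ − σ√T = 0.941469 − 0.768323 = 0.173146
e^{−rT} = e^{−0.073·2.2266} = 0.849981
N(d₁) = 0.826768,  N(d₂) = 0.568732
Call price V = S·N(d₁) − K·e^{−rT}·N(d₂) = 157.490998 − 70.602158 = 86.888840
φ(d₁) = (1/√(2π))·e^{−d₁²/2} = 0.256117
Γ = φ(d₁) / (S·σ·√T) = 0.001750

price = 86.888840
Γ = 0.001750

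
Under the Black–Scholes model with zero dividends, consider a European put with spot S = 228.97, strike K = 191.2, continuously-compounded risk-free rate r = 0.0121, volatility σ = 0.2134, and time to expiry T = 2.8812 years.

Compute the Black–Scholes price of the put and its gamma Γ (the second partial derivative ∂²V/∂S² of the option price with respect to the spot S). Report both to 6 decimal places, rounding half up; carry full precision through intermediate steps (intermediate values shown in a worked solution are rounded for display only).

σ√T = 0.2134·√2.8812 = 0.362227
d₁ = (ln(S/K) + (r+σ²/2)T) / (σ√T) = (ln(228.97/191.2) + (0.0121+0.2134²/2)·2.8812) / 0.362227 = (0.180271 + 0.100467) / 0.362227 = 0.775032
d₂ = d₁ − σ√T = 0.775032 − 0.362227 = 0.412805
e^{−rT} = e^{−0.0121·2.8812} = 0.965738
N(−d₁) = 0.219160,  N(−d₂) = 0.339875
Put price V = K·e^{−rT}·N(−d₂) − S·N(−d₁) = 62.757579 − 50.181134 = 12.576445
φ(d₁) = (1/√(2π))·e^{−d₁²/2} = 0.295444
Γ = φ(d₁) / (S·σ·√T) = 0.003562

price = 12.576445
Γ = 0.003562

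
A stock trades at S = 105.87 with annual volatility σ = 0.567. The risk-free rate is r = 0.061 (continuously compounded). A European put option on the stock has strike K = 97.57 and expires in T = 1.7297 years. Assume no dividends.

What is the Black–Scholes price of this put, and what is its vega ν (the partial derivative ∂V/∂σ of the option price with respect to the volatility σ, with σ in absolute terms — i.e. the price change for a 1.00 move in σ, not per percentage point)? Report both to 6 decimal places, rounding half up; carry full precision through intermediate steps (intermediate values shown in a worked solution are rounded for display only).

σ√T = 0.567·√1.7297 = 0.745707
d₁ = (ln(S/K) + (r+σ²/2)T) / (σ√T) = (ln(105.87/97.57) + (0.061+0.567²/2)·1.7297) / 0.745707 = (0.081642 + 0.383551) / 0.745707 = 0.623828
d₂ = d₁ − σ√T = 0.623828 − 0.745707 = -0.121879
e^{−rT} = e^{−0.061·1.7297} = 0.899864
N(−d₁) = 0.266370,  N(−d₂) = 0.548503
Put price V = K·e^{−rT}·N(−d₂) − S·N(−d₁) = 48.158382 − 28.200613 = 19.957768
φ(d₁) = (1/√(2π))·e^{−d₁²/2} = 0.328401
ν = S·φ(d₁)·√T = 45.725977

price = 19.957768
ν = 45.725977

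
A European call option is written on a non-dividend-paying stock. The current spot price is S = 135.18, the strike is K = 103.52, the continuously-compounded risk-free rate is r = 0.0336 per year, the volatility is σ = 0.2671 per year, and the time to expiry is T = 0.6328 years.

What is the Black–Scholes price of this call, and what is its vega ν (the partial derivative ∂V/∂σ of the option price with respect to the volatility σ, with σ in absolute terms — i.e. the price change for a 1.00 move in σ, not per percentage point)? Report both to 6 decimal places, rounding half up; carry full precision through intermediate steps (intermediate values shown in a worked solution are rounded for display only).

price = 34.837915
ν = 14.729850

σ√T = 0.2671·√0.6328 = 0.212475
d₁ = (ln(S/K) + (r+σ²/2)T) / (σ√T) = (ln(135.18/103.52) + (0.0336+0.2671²/2)·0.6328) / 0.212475 = (0.266842 + 0.043835) / 0.212475 = 1.462185
d₂ = d₁ − σ√T = 1.462185 − 0.212475 = 1.249710
e^{−rT} = e^{−0.0336·0.6328} = 0.978962
N(d₁) = 0.928155,  N(d₂) = 0.894297
Call price V = S·N(d₁) − K·e^{−rT}·N(d₂) = 125.467955 − 90.630040 = 34.837915
φ(d₁) = (1/√(2π))·e^{−d₁²/2} = 0.136979
ν = S·φ(d₁)·√T = 14.729850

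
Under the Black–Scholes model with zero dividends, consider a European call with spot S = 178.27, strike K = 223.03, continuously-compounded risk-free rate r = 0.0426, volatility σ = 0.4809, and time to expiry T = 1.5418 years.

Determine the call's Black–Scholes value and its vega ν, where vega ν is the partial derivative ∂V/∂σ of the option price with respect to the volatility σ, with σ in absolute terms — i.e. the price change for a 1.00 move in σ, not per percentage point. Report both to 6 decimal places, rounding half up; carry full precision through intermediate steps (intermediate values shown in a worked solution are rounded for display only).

σ√T = 0.4809·√1.5418 = 0.597130
d₁ = (ln(S/K) + (r+σ²/2)T) / (σ√T) = (ln(178.27/223.03) + (0.0426+0.4809²/2)·1.5418) / 0.597130 = (-0.224007 + 0.243963) / 0.597130 = 0.033419
d₂ = d₁ − σ√T = 0.033419 − 0.597130 = -0.563711
e^{−rT} = e^{−0.0426·1.5418} = 0.936430
N(d₁) = 0.513330,  N(d₂) = 0.286476
Call price V = S·N(d₁) − K·e^{−rT}·N(d₂) = 91.511322 − 59.830981 = 31.680341
φ(d₁) = (1/√(2π))·e^{−d₁²/2} = 0.398720
ν = S·φ(d₁)·√T = 88.259168

price = 31.680341
ν = 88.259168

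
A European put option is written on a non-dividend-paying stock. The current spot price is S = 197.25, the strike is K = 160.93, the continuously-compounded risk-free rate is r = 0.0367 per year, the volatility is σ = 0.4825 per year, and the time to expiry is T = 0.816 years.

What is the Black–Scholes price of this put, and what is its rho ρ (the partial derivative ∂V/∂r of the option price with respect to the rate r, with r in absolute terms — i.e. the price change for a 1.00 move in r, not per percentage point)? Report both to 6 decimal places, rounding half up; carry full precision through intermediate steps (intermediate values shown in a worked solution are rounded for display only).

price = 14.132567
ρ = -47.837833

σ√T = 0.4825·√0.816 = 0.435855
d₁ = (ln(S/K) + (r+σ²/2)T) / (σ√T) = (ln(197.25/160.93) + (0.0367+0.4825²/2)·0.816) / 0.435855 = (0.203502 + 0.124932) / 0.435855 = 0.753540
d₂ = d₁ − σ√T = 0.753540 − 0.435855 = 0.317685
e^{−rT} = e^{−0.0367·0.816} = 0.970497
N(−d₁) = 0.225563,  N(−d₂) = 0.375362
Put price V = K·e^{−rT}·N(−d₂) − S·N(−d₁) = 58.624795 − 44.492228 = 14.132567
ρ = −K·T·e^{−rT}·N(−d₂) = -47.837833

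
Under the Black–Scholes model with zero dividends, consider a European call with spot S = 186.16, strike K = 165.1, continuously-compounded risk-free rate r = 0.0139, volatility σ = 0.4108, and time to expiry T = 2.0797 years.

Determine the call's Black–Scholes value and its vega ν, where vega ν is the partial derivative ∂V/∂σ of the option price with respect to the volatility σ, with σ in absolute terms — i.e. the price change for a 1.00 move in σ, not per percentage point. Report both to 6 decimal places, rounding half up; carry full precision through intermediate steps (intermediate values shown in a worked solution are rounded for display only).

price = 54.473672
ν = 92.186615

σ√T = 0.4108·√2.0797 = 0.592421
d₁ = (ln(S/K) + (r+σ²/2)T) / (σ√T) = (ln(186.16/165.1) + (0.0139+0.4108²/2)·2.0797) / 0.592421 = (0.120055 + 0.204389) / 0.592421 = 0.547658
d₂ = d₁ − σ√T = 0.547658 − 0.592421 = -0.044763
e^{−rT} = e^{−0.0139·2.0797} = 0.971506
N(d₁) = 0.708037,  N(d₂) = 0.482148
Call price V = S·N(d₁) − K·e^{−rT}·N(d₂) = 131.808123 − 77.334452 = 54.473672
φ(d₁) = (1/√(2π))·e^{−d₁²/2} = 0.343385
ν = S·φ(d₁)·√T = 92.186615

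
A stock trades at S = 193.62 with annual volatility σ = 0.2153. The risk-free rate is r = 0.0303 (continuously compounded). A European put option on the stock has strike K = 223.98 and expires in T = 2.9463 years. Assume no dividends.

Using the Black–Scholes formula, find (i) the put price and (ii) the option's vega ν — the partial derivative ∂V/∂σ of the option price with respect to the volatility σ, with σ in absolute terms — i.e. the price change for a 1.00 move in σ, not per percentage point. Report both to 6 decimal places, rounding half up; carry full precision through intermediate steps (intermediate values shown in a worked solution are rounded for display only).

price = 35.158422
ν = 132.517613

σ√T = 0.2153·√2.9463 = 0.369558
d₁ = (ln(S/K) + (r+σ²/2)T) / (σ√T) = (ln(193.62/223.98) + (0.0303+0.2153²/2)·2.9463) / 0.369558 = (-0.145659 + 0.157559) / 0.369558 = 0.032201
d₂ = d₁ − σ√T = 0.032201 − 0.369558 = -0.337357
e^{−rT} = e^{−0.0303·2.9463} = 0.914596
N(−d₁) = 0.487156,  N(−d₂) = 0.632076
Put price V = K·e^{−rT}·N(−d₂) − S·N(−d₁) = 129.481544 − 94.323122 = 35.158422
φ(d₁) = (1/√(2π))·e^{−d₁²/2} = 0.398736
ν = S·φ(d₁)·√T = 132.517613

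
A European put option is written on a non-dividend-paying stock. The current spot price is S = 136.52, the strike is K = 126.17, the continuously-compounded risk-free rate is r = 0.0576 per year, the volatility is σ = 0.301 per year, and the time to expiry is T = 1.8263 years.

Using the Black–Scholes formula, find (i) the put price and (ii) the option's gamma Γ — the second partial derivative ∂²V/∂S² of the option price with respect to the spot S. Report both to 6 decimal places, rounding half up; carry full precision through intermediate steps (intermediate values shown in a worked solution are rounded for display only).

price = 10.672502
Γ = 0.005794

σ√T = 0.301·√1.8263 = 0.406773
d₁ = (ln(S/K) + (r+σ²/2)T) / (σ√T) = (ln(136.52/126.17) + (0.0576+0.301²/2)·1.8263) / 0.406773 = (0.078841 + 0.187927) / 0.406773 = 0.655815
d₂ = d₁ − σ√T = 0.655815 − 0.406773 = 0.249042
e^{−rT} = e^{−0.0576·1.8263} = 0.900149
N(−d₁) = 0.255972,  N(−d₂) = 0.401664
Put price V = K·e^{−rT}·N(−d₂) − S·N(−d₁) = 45.617742 − 34.945240 = 10.672502
φ(d₁) = (1/√(2π))·e^{−d₁²/2} = 0.321748
Γ = φ(d₁) / (S·σ·√T) = 0.005794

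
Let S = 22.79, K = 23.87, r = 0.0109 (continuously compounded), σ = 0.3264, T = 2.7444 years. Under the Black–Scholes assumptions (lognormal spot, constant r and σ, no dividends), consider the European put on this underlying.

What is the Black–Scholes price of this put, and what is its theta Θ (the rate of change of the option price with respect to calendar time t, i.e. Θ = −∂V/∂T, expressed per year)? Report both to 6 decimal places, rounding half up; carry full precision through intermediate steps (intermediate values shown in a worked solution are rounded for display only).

price = 5.087525
Θ = -0.714140

σ√T = 0.3264·√2.7444 = 0.540722
d₁ = (ln(S/K) + (r+σ²/2)T) / (σ√T) = (ln(22.79/23.87) + (0.0109+0.3264²/2)·2.7444) / 0.540722 = (-0.046301 + 0.176104) / 0.540722 = 0.240056
d₂ = d₁ − σ√T = 0.240056 − 0.540722 = -0.300666
e^{−rT} = e^{−0.0109·2.7444} = 0.970529
N(−d₁) = 0.405144,  N(−d₂) = 0.618165
Put price V = K·e^{−rT}·N(−d₂) − S·N(−d₁) = 14.320746 − 9.233221 = 5.087525
φ(d₁) = (1/√(2π))·e^{−d₁²/2} = 0.387611
Θ = −S·φ(d₁)·σ/(2√T) + r·K·e^{−rT}·N(−d₂) = −0.870237 + 0.156096 = -0.714140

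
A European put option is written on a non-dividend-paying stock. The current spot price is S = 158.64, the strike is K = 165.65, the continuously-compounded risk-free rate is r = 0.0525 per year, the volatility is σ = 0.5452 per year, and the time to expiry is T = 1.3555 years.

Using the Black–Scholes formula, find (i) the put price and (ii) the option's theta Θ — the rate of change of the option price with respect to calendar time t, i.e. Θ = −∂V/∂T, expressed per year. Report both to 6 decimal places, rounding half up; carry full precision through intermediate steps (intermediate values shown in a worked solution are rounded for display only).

price = 36.816268
Θ = -8.959596

σ√T = 0.5452·√1.3555 = 0.634754
d₁ = (ln(S/K) + (r+σ²/2)T) / (σ√T) = (ln(158.64/165.65) + (0.0525+0.5452²/2)·1.3555) / 0.634754 = (-0.043240 + 0.272620) / 0.634754 = 0.361369
d₂ = d₁ − σ√T = 0.361369 − 0.634754 = -0.273385
e^{−rT} = e^{−0.0525·1.3555} = 0.931309
N(−d₁) = 0.358912,  N(−d₂) = 0.607721
Put price V = K·e^{−rT}·N(−d₂) − S·N(−d₁) = 93.754031 − 56.937763 = 36.816268
φ(d₁) = (1/√(2π))·e^{−d₁²/2} = 0.373726
Θ = −S·φ(d₁)·σ/(2√T) + r·K·e^{−rT}·N(−d₂) = −13.881683 + 4.922087 = -8.959596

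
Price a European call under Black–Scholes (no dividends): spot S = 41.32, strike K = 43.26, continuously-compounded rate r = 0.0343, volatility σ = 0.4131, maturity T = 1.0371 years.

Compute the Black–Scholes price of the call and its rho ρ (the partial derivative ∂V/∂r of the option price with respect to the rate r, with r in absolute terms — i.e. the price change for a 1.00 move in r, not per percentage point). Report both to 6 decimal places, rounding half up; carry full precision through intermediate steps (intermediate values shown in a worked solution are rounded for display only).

price = 6.707654
ρ = 17.628901

σ√T = 0.4131·√1.0371 = 0.420693
d₁ = (ln(S/K) + (r+σ²/2)T) / (σ√T) = (ln(41.32/43.26) + (0.0343+0.4131²/2)·1.0371) / 0.420693 = (-0.045882 + 0.124064) / 0.420693 = 0.185841
d₂ = d₁ − σ√T = 0.185841 − 0.420693 = -0.234852
e^{−rT} = e^{−0.0343·1.0371} = 0.965053
N(d₁) = 0.573715,  N(d₂) = 0.407162
Call price V = S·N(d₁) − K·e^{−rT}·N(d₂) = 23.705919 − 16.998265 = 6.707654
ρ = K·T·e^{−rT}·N(d₂) = 17.628901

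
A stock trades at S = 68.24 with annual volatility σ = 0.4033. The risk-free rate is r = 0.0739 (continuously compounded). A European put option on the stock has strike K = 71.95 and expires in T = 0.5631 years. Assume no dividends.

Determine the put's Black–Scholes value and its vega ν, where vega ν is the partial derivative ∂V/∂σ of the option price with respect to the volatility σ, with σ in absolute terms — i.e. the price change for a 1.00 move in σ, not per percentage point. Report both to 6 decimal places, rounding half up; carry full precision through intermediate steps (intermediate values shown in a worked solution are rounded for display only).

σ√T = 0.4033·√0.5631 = 0.302636
d₁ = (ln(S/K) + (r+σ²/2)T) / (σ√T) = (ln(68.24/71.95) + (0.0739+0.4033²/2)·0.5631) / 0.302636 = (-0.052941 + 0.087407) / 0.302636 = 0.113889
d₂ = d₁ − σ√T = 0.113889 − 0.302636 = -0.188747
e^{−rT} = e^{−0.0739·0.5631} = 0.959241
N(−d₁) = 0.454663,  N(−d₂) = 0.574855
Put price V = K·e^{−rT}·N(−d₂) − S·N(−d₁) = 39.674957 − 31.026198 = 8.648759
φ(d₁) = (1/√(2π))·e^{−d₁²/2} = 0.396363
ν = S·φ(d₁)·√T = 20.296694

price = 8.648759
ν = 20.296694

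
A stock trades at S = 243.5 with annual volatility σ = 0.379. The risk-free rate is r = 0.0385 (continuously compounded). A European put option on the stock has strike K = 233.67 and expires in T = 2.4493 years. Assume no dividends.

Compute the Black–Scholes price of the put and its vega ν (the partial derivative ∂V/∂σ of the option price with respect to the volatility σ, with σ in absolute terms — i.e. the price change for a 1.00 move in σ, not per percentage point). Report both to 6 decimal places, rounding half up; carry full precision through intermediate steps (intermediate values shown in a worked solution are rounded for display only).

price = 39.098270
ν = 132.456497

σ√T = 0.379·√2.4493 = 0.593144
d₁ = (ln(S/K) + (r+σ²/2)T) / (σ√T) = (ln(243.5/233.67) + (0.0385+0.379²/2)·2.4493) / 0.593144 = (0.041207 + 0.270208) / 0.593144 = 0.525024
d₂ = d₁ − σ√T = 0.525024 − 0.593144 = -0.068120
e^{−rT} = e^{−0.0385·2.4493} = 0.910011
N(−d₁) = 0.299783,  N(−d₂) = 0.527155
Put price V = K·e^{−rT}·N(−d₂) − S·N(−d₁) = 112.095463 − 72.997193 = 39.098270
φ(d₁) = (1/√(2π))·e^{−d₁²/2} = 0.347579
ν = S·φ(d₁)·√T = 132.456497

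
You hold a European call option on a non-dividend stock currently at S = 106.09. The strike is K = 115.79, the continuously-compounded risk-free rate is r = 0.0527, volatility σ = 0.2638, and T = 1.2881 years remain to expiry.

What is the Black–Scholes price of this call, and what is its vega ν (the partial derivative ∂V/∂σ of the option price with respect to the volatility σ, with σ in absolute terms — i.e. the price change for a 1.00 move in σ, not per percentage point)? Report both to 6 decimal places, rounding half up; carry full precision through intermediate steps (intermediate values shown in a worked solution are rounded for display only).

price = 11.726277
ν = 47.865154

σ√T = 0.2638·√1.2881 = 0.299398
d₁ = (ln(S/K) + (r+σ²/2)T) / (σ√T) = (ln(106.09/115.79) + (0.0527+0.2638²/2)·1.2881) / 0.299398 = (-0.087490 + 0.112703) / 0.299398 = 0.084209
d₂ = d₁ − σ√T = 0.084209 − 0.299398 = -0.215189
e^{−rT} = e^{−0.0527·1.2881} = 0.934370
N(d₁) = 0.533555,  N(d₂) = 0.414810
Call price V = S·N(d₁) − K·e^{−rT}·N(d₂) = 56.604855 − 44.878578 = 11.726277
φ(d₁) = (1/√(2π))·e^{−d₁²/2} = 0.397530
ν = S·φ(d₁)·√T = 47.865154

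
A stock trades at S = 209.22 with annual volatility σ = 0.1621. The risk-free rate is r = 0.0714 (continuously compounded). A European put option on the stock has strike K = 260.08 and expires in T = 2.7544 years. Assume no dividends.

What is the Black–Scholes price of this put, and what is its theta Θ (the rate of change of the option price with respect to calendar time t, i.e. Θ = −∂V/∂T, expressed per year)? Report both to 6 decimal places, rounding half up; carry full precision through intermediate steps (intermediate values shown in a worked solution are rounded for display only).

σ√T = 0.1621·√2.7544 = 0.269027
d₁ = (ln(S/K) + (r+σ²/2)T) / (σ√T) = (ln(209.22/260.08) + (0.0714+0.1621²/2)·2.7544) / 0.269027 = (-0.217603 + 0.232852) / 0.269027 = 0.056682
d₂ = d₁ − σ√T = 0.056682 − 0.269027 = -0.212345
e^{−rT} = e^{−0.0714·2.7544} = 0.821466
N(−d₁) = 0.477399,  N(−d₂) = 0.584081
Put price V = K·e^{−rT}·N(−d₂) − S·N(−d₁) = 124.787175 − 99.881449 = 24.905726
φ(d₁) = (1/√(2π))·e^{−d₁²/2} = 0.398302
Θ = −S·φ(d₁)·σ/(2√T) + r·K·e^{−rT}·N(−d₂) = −4.069632 + 8.909804 = 4.840173

price = 24.905726
Θ = 4.840173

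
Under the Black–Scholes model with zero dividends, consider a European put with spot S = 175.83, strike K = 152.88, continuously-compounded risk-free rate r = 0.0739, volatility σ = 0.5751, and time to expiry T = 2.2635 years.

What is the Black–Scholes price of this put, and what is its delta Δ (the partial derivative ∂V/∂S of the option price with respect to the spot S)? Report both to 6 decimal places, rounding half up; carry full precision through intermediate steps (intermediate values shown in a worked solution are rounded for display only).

price = 30.782171
Δ = -0.215468

σ√T = 0.5751·√2.2635 = 0.865234
d₁ = (ln(S/K) + (r+σ²/2)T) / (σ√T) = (ln(175.83/152.88) + (0.0739+0.5751²/2)·2.2635) / 0.865234 = (0.139864 + 0.541588) / 0.865234 = 0.787593
d₂ = d₁ − σ√T = 0.787593 − 0.865234 = -0.077641
e^{−rT} = e^{−0.0739·2.2635} = 0.845969
N(−d₁) = 0.215468,  N(−d₂) = 0.530943
Put price V = K·e^{−rT}·N(−d₂) − S·N(−d₁) = 68.667824 − 37.885653 = 30.782171
Δ = −N(−d₁) = -0.215468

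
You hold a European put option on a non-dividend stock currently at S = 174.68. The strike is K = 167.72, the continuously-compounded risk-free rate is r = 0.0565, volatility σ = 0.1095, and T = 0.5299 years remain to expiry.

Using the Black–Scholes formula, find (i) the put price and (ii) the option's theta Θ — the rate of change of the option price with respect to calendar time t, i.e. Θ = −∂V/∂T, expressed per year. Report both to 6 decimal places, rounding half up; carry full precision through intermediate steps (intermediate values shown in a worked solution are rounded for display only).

price = 1.384935
Θ = -1.586756

σ√T = 0.1095·√0.5299 = 0.079710
d₁ = (ln(S/K) + (r+σ²/2)T) / (σ√T) = (ln(174.68/167.72) + (0.0565+0.1095²/2)·0.5299) / 0.079710 = (0.040660 + 0.033116) / 0.079710 = 0.925558
d₂ = d₁ − σ√T = 0.925558 − 0.079710 = 0.845849
e^{−rT} = e^{−0.0565·0.5299} = 0.970504
N(−d₁) = 0.177338,  N(−d₂) = 0.198819
Put price V = K·e^{−rT}·N(−d₂) − S·N(−d₁) = 32.362291 − 30.977356 = 1.384935
φ(d₁) = (1/√(2π))·e^{−d₁²/2} = 0.259950
Θ = −S·φ(d₁)·σ/(2√T) + r·K·e^{−rT}·N(−d₂) = −3.415225 + 1.828469 = -1.586756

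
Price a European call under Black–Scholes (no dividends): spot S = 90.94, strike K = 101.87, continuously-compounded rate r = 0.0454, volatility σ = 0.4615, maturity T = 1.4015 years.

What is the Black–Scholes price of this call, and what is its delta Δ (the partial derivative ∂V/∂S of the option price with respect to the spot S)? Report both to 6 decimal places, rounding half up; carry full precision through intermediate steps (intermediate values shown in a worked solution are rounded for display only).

σ√T = 0.4615·√1.4015 = 0.546347
d₁ = (ln(S/K) + (r+σ²/2)T) / (σ√T) = (ln(90.94/101.87) + (0.0454+0.4615²/2)·1.4015) / 0.546347 = (-0.113498 + 0.212875) / 0.546347 = 0.181895
d₂ = d₁ − σ√T = 0.181895 − 0.546347 = -0.364451
e^{−rT} = e^{−0.0454·1.4015} = 0.938354
N(d₁) = 0.572168,  N(d₂) = 0.357761
Call price V = S·N(d₁) − K·e^{−rT}·N(d₂) = 52.032917 − 34.198367 = 17.834550
Δ = N(d₁) = 0.572168

price = 17.834550
Δ = 0.572168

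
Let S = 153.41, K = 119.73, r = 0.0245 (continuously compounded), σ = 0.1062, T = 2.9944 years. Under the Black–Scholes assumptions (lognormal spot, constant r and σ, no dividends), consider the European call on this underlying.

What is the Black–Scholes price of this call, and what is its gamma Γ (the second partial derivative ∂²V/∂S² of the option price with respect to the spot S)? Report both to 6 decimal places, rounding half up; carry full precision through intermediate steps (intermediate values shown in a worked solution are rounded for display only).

σ√T = 0.1062·√2.9944 = 0.183772
d₁ = (ln(S/K) + (r+σ²/2)T) / (σ√T) = (ln(153.41/119.73) + (0.0245+0.1062²/2)·2.9944) / 0.183772 = (0.247875 + 0.090249) / 0.183772 = 1.839909
d₂ = d₁ − σ√T = 1.839909 − 0.183772 = 1.656137
e^{−rT} = e^{−0.0245·2.9944} = 0.929264
N(d₁) = 0.967109,  N(d₂) = 0.951153
Call price V = S·N(d₁) − K·e^{−rT}·N(d₂) = 148.364218 − 105.825972 = 42.538246
φ(d₁) = (1/√(2π))·e^{−d₁²/2} = 0.073419
Γ = φ(d₁) / (S·σ·√T) = 0.002604

price = 42.538246
Γ = 0.002604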